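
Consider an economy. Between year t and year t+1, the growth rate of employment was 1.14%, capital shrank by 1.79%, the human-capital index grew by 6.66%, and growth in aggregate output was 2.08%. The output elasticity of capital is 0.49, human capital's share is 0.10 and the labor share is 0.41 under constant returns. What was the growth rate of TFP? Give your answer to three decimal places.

TFP growth was 1.824%.

Labor's share = 1 − 0.49 − 0.1 = 0.41.
Capital: 0.49 × (-1.79) = -0.8771 pp.
The human-capital index: 0.1 × 6.66 = 0.666 pp.
Employment: 0.41 × 1.14 = 0.4674 pp.
TFP growth = 2.08 − 0.2563 = 1.8237%.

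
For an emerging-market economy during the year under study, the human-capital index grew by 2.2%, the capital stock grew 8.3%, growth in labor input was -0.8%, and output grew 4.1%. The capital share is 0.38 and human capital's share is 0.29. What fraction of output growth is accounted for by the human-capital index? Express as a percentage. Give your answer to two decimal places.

The human-capital index contributed 0.29 × 2.2 = 0.638 pp.
Share of growth = 0.638 / 4.1 × 100 = 15.561%.

15.56%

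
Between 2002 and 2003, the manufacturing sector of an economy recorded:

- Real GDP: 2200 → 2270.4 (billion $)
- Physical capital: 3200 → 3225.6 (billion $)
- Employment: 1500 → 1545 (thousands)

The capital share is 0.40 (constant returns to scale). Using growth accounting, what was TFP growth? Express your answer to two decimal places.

TFP grew 1.08%.

Real GDP growth = (2270.4 − 2200) / 2200 = 3.2%.
Physical capital growth = (3225.6 − 3200) / 3200 = 0.8%.
Employment growth = (1545 − 1500) / 1500 = 3%.
Labor's share = 1 − 0.4 = 0.6.
Physical capital: 0.4 × 0.8 = 0.32 pp.
Employment: 0.6 × 3 = 1.8 pp.
TFP growth = 3.2 − 2.12 = 1.08%.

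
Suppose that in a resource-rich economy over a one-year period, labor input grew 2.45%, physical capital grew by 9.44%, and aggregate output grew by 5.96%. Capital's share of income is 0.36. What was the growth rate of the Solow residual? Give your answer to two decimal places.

0.99%

Labor's share = 1 − 0.36 = 0.64.
Physical capital: 0.36 × 9.44 = 3.3984 pp.
Labor input: 0.64 × 2.45 = 1.568 pp.
TFP growth = 5.96 − 4.9664 = 0.9936%.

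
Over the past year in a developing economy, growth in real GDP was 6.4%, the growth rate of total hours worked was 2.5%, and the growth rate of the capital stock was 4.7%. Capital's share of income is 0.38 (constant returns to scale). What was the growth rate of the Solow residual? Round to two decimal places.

3.06%

Labor's share = 1 − 0.38 = 0.62.
The capital stock: 0.38 × 4.7 = 1.786 pp.
Total hours worked: 0.62 × 2.5 = 1.55 pp.
TFP growth = 6.4 − 3.336 = 3.064%.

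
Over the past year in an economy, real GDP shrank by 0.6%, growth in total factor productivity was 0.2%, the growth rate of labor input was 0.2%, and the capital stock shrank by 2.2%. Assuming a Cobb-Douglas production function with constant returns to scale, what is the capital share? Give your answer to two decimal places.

gY = gA + α·gK + (1−α)·gL, so gY − gA − gL = α(gK − gL).
-0.6 − 0.2 − 0.2 = α × (-2.2 − 0.2).
-1 = -2.4 α, so α = 0.4167.

The capital share is 0.42.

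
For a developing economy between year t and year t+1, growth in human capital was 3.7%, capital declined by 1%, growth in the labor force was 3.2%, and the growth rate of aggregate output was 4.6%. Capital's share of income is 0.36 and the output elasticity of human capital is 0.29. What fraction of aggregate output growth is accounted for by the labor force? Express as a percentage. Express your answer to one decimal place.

Labor's share = 1 − 0.36 − 0.29 = 0.35.
The labor force contributed 0.35 × 3.2 = 1.12 pp.
Share of growth = 1.12 / 4.6 × 100 = 24.348%.

The labor force accounted for 24.3% of growth.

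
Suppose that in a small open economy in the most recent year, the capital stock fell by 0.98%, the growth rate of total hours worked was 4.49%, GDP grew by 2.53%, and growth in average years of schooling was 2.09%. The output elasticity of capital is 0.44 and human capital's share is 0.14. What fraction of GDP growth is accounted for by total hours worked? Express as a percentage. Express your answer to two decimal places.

74.54%

Labor's share = 1 − 0.44 − 0.14 = 0.42.
Total hours worked contributed 0.42 × 4.49 = 1.8858 pp.
Share of growth = 1.8858 / 2.53 × 100 = 74.5375%.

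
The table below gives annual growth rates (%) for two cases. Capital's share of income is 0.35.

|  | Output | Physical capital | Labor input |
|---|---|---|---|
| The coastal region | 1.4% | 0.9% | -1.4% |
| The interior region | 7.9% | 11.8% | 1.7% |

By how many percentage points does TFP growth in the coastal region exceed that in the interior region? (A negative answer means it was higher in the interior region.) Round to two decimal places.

-0.67 percentage points

Labor's share = 1 − 0.35 = 0.65.
The coastal region: TFP = 1.4 − 0.315 + 0.91 = 1.995%.
The interior region: TFP = 7.9 − 4.13 − 1.105 = 2.665%.
Difference = 1.995 − (2.665) = -0.67 pp.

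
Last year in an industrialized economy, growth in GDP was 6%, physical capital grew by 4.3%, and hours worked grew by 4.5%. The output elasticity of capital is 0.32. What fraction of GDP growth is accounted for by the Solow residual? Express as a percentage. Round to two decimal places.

26.07%

Labor's share = 1 − 0.32 = 0.68.
Physical capital: 0.32 × 4.3 = 1.376 pp.
Hours worked: 0.68 × 4.5 = 3.06 pp.
TFP growth = 6 − 4.436 = 1.564%.
TFP share of growth = 1.564 / 6 × 100 = 26.0667%.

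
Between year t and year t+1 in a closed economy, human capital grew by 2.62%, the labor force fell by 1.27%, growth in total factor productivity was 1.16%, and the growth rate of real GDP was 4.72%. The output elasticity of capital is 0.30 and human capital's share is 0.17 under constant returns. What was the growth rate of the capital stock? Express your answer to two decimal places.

12.63%

Labor's share = 1 − 0.3 − 0.17 = 0.53.
gY = gA + 0.17×2.62 + 0.53×(-1.27) + 0.3×g.
0.3×g = 4.72 − 1.16 + 0.2277 = 3.7877.
g = 3.7877 / 0.3 = 12.6257%.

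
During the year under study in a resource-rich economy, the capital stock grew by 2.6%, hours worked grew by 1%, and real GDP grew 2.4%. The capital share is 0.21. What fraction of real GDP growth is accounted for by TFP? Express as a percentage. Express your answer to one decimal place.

TFP accounted for 44.3% of growth.

Labor's share = 1 − 0.21 = 0.79.
The capital stock: 0.21 × 2.6 = 0.546 pp.
Hours worked: 0.79 × 1 = 0.79 pp.
TFP growth = 2.4 − 1.336 = 1.064%.
TFP share of growth = 1.064 / 2.4 × 100 = 44.333%.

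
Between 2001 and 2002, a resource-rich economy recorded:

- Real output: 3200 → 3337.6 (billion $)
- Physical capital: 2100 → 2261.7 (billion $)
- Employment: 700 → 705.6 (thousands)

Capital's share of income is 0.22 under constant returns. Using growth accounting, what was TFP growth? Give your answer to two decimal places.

Real output growth = (3337.6 − 3200) / 3200 = 4.3%.
Physical capital growth = (2261.7 − 2100) / 2100 = 7.7%.
Employment growth = (705.6 − 700) / 700 = 0.8%.
Labor's share = 1 − 0.22 = 0.78.
Physical capital: 0.22 × 7.7 = 1.694 pp.
Employment: 0.78 × 0.8 = 0.624 pp.
TFP growth = 4.3 − 2.318 = 1.982%.

TFP grew 1.98%.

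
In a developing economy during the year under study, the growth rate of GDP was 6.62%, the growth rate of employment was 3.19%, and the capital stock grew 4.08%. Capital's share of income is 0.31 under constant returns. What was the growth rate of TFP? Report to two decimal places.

Labor's share = 1 − 0.31 = 0.69.
The capital stock: 0.31 × 4.08 = 1.2648 pp.
Employment: 0.69 × 3.19 = 2.2011 pp.
TFP growth = 6.62 − 3.4659 = 3.1541%.

3.15%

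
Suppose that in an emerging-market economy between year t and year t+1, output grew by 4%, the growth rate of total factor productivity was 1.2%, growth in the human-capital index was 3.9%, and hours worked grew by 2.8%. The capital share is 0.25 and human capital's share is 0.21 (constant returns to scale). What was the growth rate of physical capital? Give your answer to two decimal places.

Labor's share = 1 − 0.25 − 0.21 = 0.54.
gY = gA + 0.21×3.9 + 0.54×2.8 + 0.25×g.
0.25×g = 4 − 1.2 − 2.331 = 0.469.
g = 0.469 / 0.25 = 1.876%.

1.88%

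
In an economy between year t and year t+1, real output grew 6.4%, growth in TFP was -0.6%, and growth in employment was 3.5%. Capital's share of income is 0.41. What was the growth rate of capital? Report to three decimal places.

Labor's share = 1 − 0.41 = 0.59.
gY = gA + 0.59×3.5 + 0.41×g.
0.41×g = 6.4 + 0.6 − 2.065 = 4.935.
g = 4.935 / 0.41 = 12.03659%.

12.037%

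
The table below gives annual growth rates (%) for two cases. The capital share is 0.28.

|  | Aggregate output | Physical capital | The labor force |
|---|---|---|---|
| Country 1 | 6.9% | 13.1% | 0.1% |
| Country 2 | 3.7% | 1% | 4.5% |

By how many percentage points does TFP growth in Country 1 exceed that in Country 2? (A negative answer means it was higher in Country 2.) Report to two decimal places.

Labor's share = 1 − 0.28 = 0.72.
Country 1: TFP = 6.9 − 3.668 − 0.072 = 3.16%.
Country 2: TFP = 3.7 − 0.28 − 3.24 = 0.18%.
Difference = 3.16 − (0.18) = 2.98 pp.

2.98 percentage points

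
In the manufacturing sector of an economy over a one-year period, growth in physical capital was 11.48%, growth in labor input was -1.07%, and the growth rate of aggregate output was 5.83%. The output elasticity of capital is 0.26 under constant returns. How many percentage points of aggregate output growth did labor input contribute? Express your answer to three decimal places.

Labor's share = 1 − 0.26 = 0.74.
Contribution = share × growth = 0.74 × (-1.07) = -0.7918 pp.

-0.792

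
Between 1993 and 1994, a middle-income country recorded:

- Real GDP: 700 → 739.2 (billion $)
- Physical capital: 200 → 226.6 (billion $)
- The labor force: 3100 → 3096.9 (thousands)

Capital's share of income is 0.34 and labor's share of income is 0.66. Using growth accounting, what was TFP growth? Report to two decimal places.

1.14%

Real GDP growth = (739.2 − 700) / 700 = 5.6%.
Physical capital growth = (226.6 − 200) / 200 = 13.3%.
The labor force growth = (3096.9 − 3100) / 3100 = -0.1%.
Labor's share = 1 − 0.34 = 0.66.
Physical capital: 0.34 × 13.3 = 4.522 pp.
The labor force: 0.66 × (-0.1) = -0.066 pp.
TFP growth = 5.6 − 4.456 = 1.144%.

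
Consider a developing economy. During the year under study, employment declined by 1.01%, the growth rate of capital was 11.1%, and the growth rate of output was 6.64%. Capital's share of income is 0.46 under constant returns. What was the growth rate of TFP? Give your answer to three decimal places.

Labor's share = 1 − 0.46 = 0.54.
Capital: 0.46 × 11.1 = 5.106 pp.
Employment: 0.54 × (-1.01) = -0.5454 pp.
TFP growth = 6.64 − 4.5606 = 2.0794%.

2.079%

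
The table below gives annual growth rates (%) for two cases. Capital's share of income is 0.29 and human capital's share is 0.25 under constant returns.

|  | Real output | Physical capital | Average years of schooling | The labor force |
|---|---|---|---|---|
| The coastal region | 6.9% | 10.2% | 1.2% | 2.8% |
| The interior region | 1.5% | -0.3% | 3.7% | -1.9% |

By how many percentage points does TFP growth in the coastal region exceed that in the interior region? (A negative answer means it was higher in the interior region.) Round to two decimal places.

0.82 percentage points

Labor's share = 1 − 0.29 − 0.25 = 0.46.
The coastal region: TFP = 6.9 − 2.958 − 0.3 − 1.288 = 2.354%.
The interior region: TFP = 1.5 + 0.087 − 0.925 + 0.874 = 1.536%.
Difference = 2.354 − (1.536) = 0.818 pp.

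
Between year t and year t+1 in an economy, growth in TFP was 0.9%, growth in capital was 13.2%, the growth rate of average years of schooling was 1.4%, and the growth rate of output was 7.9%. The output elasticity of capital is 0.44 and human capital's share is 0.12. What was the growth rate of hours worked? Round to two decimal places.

Hours worked growth was 2.33%.

Labor's share = 1 − 0.44 − 0.12 = 0.44.
gY = gA + 0.44×13.2 + 0.12×1.4 + 0.44×g.
0.44×g = 7.9 − 0.9 − 5.976 = 1.024.
g = 1.024 / 0.44 = 2.3273%.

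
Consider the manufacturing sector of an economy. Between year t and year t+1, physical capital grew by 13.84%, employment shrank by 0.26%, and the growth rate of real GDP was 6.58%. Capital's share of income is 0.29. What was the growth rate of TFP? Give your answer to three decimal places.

Labor's share = 1 − 0.29 = 0.71.
Physical capital: 0.29 × 13.84 = 4.0136 pp.
Employment: 0.71 × (-0.26) = -0.1846 pp.
TFP growth = 6.58 − 3.829 = 2.751%.

2.751%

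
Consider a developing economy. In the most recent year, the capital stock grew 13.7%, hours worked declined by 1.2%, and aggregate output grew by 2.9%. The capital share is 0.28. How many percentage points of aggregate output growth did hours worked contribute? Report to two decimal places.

Labor's share = 1 − 0.28 = 0.72.
Contribution = share × growth = 0.72 × (-1.2) = -0.864 pp.

-0.86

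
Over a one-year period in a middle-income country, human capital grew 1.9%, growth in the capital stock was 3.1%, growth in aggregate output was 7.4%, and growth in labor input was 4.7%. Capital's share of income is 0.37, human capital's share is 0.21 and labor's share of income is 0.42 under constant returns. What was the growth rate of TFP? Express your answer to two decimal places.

3.88%

Labor's share = 1 − 0.37 − 0.21 = 0.42.
The capital stock: 0.37 × 3.1 = 1.147 pp.
Human capital: 0.21 × 1.9 = 0.399 pp.
Labor input: 0.42 × 4.7 = 1.974 pp.
TFP growth = 7.4 − 3.52 = 3.88%.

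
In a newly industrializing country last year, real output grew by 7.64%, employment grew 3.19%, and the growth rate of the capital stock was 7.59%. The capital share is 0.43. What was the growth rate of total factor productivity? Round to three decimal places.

Labor's share = 1 − 0.43 = 0.57.
The capital stock: 0.43 × 7.59 = 3.2637 pp.
Employment: 0.57 × 3.19 = 1.8183 pp.
TFP growth = 7.64 − 5.082 = 2.558%.

Total factor productivity grew 2.558%.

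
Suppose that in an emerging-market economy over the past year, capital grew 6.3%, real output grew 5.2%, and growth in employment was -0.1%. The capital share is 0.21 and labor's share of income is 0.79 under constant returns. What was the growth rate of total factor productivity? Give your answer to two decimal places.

Total factor productivity grew 3.96%.

Labor's share = 1 − 0.21 = 0.79.
Capital: 0.21 × 6.3 = 1.323 pp.
Employment: 0.79 × (-0.1) = -0.079 pp.
TFP growth = 5.2 − 1.244 = 3.956%.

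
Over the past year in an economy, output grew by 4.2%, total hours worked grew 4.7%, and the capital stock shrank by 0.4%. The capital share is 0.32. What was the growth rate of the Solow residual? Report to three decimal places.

1.132%

Labor's share = 1 − 0.32 = 0.68.
The capital stock: 0.32 × (-0.4) = -0.128 pp.
Total hours worked: 0.68 × 4.7 = 3.196 pp.
TFP growth = 4.2 − 3.068 = 1.132%.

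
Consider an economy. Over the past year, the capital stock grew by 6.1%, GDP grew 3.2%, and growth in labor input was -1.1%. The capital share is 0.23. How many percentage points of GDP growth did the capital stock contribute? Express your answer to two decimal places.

Contribution = share × growth = 0.23 × 6.1 = 1.403 pp.

1.40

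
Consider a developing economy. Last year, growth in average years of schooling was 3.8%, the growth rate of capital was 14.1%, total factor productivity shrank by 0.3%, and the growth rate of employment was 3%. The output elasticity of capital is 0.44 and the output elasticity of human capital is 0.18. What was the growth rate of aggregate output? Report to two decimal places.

Labor's share = 1 − 0.44 − 0.18 = 0.38.
Capital: 0.44 × 14.1 = 6.204 pp.
Average years of schooling: 0.18 × 3.8 = 0.684 pp.
Employment: 0.38 × 3 = 1.14 pp.
Output growth = -0.3 + 8.028 = 7.728%.

Aggregate output grew 7.73%.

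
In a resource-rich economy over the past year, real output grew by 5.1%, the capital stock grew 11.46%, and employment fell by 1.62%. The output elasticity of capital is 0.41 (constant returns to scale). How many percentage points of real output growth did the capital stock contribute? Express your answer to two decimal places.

Contribution = share × growth = 0.41 × 11.46 = 4.6986 pp.

4.70 percentage points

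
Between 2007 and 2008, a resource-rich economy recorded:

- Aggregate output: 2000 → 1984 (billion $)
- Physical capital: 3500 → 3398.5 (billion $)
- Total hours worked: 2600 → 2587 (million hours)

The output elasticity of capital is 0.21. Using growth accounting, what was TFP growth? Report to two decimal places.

Aggregate output growth = (1984 − 2000) / 2000 = -0.8%.
Physical capital growth = (3398.5 − 3500) / 3500 = -2.9%.
Total hours worked growth = (2587 − 2600) / 2600 = -0.5%.
Labor's share = 1 − 0.21 = 0.79.
Physical capital: 0.21 × (-2.9) = -0.609 pp.
Total hours worked: 0.79 × (-0.5) = -0.395 pp.
TFP growth = -0.8 + 1.004 = 0.204%.

0.20%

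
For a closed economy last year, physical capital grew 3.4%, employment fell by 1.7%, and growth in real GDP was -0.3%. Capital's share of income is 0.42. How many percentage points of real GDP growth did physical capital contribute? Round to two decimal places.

Contribution = share × growth = 0.42 × 3.4 = 1.428 pp.

1.43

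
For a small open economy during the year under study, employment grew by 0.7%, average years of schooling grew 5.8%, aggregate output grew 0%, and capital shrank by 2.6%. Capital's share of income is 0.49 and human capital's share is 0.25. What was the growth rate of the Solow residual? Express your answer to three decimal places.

Labor's share = 1 − 0.49 − 0.25 = 0.26.
Capital: 0.49 × (-2.6) = -1.274 pp.
Average years of schooling: 0.25 × 5.8 = 1.45 pp.
Employment: 0.26 × 0.7 = 0.182 pp.
TFP growth = 0 − 0.358 = -0.358%.

-0.358%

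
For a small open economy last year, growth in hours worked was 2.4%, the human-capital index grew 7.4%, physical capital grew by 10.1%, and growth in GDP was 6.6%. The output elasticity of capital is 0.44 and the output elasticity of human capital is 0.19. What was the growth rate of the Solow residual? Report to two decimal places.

Labor's share = 1 − 0.44 − 0.19 = 0.37.
Physical capital: 0.44 × 10.1 = 4.444 pp.
The human-capital index: 0.19 × 7.4 = 1.406 pp.
Hours worked: 0.37 × 2.4 = 0.888 pp.
TFP growth = 6.6 − 6.738 = -0.138%.

-0.14%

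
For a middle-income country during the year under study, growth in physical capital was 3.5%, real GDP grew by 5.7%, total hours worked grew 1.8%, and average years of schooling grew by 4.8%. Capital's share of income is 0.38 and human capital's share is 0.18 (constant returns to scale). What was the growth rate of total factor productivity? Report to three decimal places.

2.714%

Labor's share = 1 − 0.38 − 0.18 = 0.44.
Physical capital: 0.38 × 3.5 = 1.33 pp.
Average years of schooling: 0.18 × 4.8 = 0.864 pp.
Total hours worked: 0.44 × 1.8 = 0.792 pp.
TFP growth = 5.7 − 2.986 = 2.714%.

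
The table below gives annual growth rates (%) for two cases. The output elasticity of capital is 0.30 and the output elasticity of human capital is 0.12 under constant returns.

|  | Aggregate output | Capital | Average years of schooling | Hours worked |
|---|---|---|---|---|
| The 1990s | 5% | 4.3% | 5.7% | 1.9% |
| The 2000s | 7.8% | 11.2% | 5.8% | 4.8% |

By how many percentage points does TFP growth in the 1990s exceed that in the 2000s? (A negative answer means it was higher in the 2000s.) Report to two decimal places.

0.96 percentage points

Labor's share = 1 − 0.3 − 0.12 = 0.58.
The 1990s: TFP = 5 − 1.29 − 0.684 − 1.102 = 1.924%.
The 2000s: TFP = 7.8 − 3.36 − 0.696 − 2.784 = 0.96%.
Difference = 1.924 − (0.96) = 0.964 pp.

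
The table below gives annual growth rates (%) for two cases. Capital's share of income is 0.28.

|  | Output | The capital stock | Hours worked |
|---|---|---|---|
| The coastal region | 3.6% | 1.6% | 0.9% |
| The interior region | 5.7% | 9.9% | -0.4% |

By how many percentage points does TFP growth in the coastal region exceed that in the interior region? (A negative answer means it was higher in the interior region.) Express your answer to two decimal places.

-0.71 percentage points

Labor's share = 1 − 0.28 = 0.72.
The coastal region: TFP = 3.6 − 0.448 − 0.648 = 2.504%.
The interior region: TFP = 5.7 − 2.772 + 0.288 = 3.216%.
Difference = 2.504 − (3.216) = -0.712 pp.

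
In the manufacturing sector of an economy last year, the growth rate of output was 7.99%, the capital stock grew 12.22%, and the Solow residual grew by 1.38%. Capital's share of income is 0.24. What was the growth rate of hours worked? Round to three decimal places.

4.838%

Labor's share = 1 − 0.24 = 0.76.
gY = gA + 0.24×12.22 + 0.76×g.
0.76×g = 7.99 − 1.38 − 2.9328 = 3.6772.
g = 3.6772 / 0.76 = 4.83842%.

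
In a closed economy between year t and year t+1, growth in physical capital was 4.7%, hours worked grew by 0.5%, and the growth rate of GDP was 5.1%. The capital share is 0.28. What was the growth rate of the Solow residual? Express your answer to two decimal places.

Labor's share = 1 − 0.28 = 0.72.
Physical capital: 0.28 × 4.7 = 1.316 pp.
Hours worked: 0.72 × 0.5 = 0.36 pp.
TFP growth = 5.1 − 1.676 = 3.424%.

The Solow residual growth was 3.42%.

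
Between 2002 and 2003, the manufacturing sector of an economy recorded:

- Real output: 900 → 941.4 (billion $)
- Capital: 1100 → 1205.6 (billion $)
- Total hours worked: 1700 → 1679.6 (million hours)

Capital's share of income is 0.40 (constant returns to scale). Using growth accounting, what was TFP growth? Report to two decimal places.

Real output growth = (941.4 − 900) / 900 = 4.6%.
Capital growth = (1205.6 − 1100) / 1100 = 9.6%.
Total hours worked growth = (1679.6 − 1700) / 1700 = -1.2%.
Labor's share = 1 − 0.4 = 0.6.
Capital: 0.4 × 9.6 = 3.84 pp.
Total hours worked: 0.6 × (-1.2) = -0.72 pp.
TFP growth = 4.6 − 3.12 = 1.48%.

TFP growth was 1.48%.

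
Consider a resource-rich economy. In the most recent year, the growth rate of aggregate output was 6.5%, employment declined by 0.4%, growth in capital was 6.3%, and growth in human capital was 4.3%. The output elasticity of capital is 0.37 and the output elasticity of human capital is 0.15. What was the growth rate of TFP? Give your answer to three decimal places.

Labor's share = 1 − 0.37 − 0.15 = 0.48.
Capital: 0.37 × 6.3 = 2.331 pp.
Human capital: 0.15 × 4.3 = 0.645 pp.
Employment: 0.48 × (-0.4) = -0.192 pp.
TFP growth = 6.5 − 2.784 = 3.716%.

TFP grew 3.716%.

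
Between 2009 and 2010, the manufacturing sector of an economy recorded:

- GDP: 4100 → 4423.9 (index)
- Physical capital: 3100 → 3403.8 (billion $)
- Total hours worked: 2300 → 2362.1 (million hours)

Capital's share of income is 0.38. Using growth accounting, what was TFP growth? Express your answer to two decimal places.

TFP grew 2.50%.

GDP growth = (4423.9 − 4100) / 4100 = 7.9%.
Physical capital growth = (3403.8 − 3100) / 3100 = 9.8%.
Total hours worked growth = (2362.1 − 2300) / 2300 = 2.7%.
Labor's share = 1 − 0.38 = 0.62.
Physical capital: 0.38 × 9.8 = 3.724 pp.
Total hours worked: 0.62 × 2.7 = 1.674 pp.
TFP growth = 7.9 − 5.398 = 2.502%.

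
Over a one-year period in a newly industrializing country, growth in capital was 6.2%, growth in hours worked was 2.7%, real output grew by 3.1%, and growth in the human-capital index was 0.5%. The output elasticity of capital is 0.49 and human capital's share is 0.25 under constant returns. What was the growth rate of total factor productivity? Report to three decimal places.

Labor's share = 1 − 0.49 − 0.25 = 0.26.
Capital: 0.49 × 6.2 = 3.038 pp.
The human-capital index: 0.25 × 0.5 = 0.125 pp.
Hours worked: 0.26 × 2.7 = 0.702 pp.
TFP growth = 3.1 − 3.865 = -0.765%.

-0.765%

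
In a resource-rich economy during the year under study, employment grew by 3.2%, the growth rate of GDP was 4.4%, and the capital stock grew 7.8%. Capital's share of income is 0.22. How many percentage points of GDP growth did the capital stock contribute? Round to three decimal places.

Contribution = share × growth = 0.22 × 7.8 = 1.716 pp.

1.716 pp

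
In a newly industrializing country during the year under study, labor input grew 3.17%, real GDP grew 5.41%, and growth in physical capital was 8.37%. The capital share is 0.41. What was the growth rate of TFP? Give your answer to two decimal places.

TFP growth was 0.11%.

Labor's share = 1 − 0.41 = 0.59.
Physical capital: 0.41 × 8.37 = 3.4317 pp.
Labor input: 0.59 × 3.17 = 1.8703 pp.
TFP growth = 5.41 − 5.302 = 0.108%.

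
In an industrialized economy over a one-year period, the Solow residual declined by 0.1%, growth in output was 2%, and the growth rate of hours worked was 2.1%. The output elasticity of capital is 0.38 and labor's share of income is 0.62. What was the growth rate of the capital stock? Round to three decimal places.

The capital stock growth was 2.100%.

Labor's share = 1 − 0.38 = 0.62.
gY = gA + 0.62×2.1 + 0.38×g.
0.38×g = 2 + 0.1 − 1.302 = 0.798.
g = 0.798 / 0.38 = 2.1%.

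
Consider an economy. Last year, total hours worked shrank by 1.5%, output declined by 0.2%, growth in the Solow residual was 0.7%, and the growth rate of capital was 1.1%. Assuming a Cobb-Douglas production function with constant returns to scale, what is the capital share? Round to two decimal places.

gY = gA + α·gK + (1−α)·gL, so gY − gA − gL = α(gK − gL).
-0.2 − 0.7 + 1.5 = α × (1.1 − (-1.5)).
0.6 = 2.6 α, so α = 0.2308.

α = 0.23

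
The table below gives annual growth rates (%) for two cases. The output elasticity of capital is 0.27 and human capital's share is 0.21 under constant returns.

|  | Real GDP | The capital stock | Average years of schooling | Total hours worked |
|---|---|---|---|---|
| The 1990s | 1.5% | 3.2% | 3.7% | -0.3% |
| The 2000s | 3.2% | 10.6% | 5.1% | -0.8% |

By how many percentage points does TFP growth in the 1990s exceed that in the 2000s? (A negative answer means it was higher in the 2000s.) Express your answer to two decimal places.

Labor's share = 1 − 0.27 − 0.21 = 0.52.
The 1990s: TFP = 1.5 − 0.864 − 0.777 + 0.156 = 0.015%.
The 2000s: TFP = 3.2 − 2.862 − 1.071 + 0.416 = -0.317%.
Difference = 0.015 − (-0.317) = 0.332 pp.

0.33 percentage points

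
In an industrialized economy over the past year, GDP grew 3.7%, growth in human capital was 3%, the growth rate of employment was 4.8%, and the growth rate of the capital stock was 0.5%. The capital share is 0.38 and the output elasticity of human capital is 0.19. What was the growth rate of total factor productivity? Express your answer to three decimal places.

Labor's share = 1 − 0.38 − 0.19 = 0.43.
The capital stock: 0.38 × 0.5 = 0.19 pp.
Human capital: 0.19 × 3 = 0.57 pp.
Employment: 0.43 × 4.8 = 2.064 pp.
TFP growth = 3.7 − 2.824 = 0.876%.

0.876%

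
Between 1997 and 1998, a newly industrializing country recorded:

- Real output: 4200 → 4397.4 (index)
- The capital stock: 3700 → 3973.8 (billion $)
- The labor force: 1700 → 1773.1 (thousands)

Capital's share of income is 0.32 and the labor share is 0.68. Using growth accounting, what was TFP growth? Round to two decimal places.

Real output growth = (4397.4 − 4200) / 4200 = 4.7%.
The capital stock growth = (3973.8 − 3700) / 3700 = 7.4%.
The labor force growth = (1773.1 − 1700) / 1700 = 4.3%.
Labor's share = 1 − 0.32 = 0.68.
The capital stock: 0.32 × 7.4 = 2.368 pp.
The labor force: 0.68 × 4.3 = 2.924 pp.
TFP growth = 4.7 − 5.292 = -0.592%.

-0.59%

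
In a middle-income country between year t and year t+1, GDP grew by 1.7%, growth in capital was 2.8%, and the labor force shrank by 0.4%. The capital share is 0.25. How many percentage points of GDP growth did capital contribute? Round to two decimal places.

0.70 pp

Contribution = share × growth = 0.25 × 2.8 = 0.7 pp.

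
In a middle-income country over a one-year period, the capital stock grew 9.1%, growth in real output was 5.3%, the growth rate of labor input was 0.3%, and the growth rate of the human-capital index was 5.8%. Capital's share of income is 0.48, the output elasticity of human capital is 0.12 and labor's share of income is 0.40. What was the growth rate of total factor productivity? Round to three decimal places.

Labor's share = 1 − 0.48 − 0.12 = 0.4.
The capital stock: 0.48 × 9.1 = 4.368 pp.
The human-capital index: 0.12 × 5.8 = 0.696 pp.
Labor input: 0.4 × 0.3 = 0.12 pp.
TFP growth = 5.3 − 5.184 = 0.116%.

0.116%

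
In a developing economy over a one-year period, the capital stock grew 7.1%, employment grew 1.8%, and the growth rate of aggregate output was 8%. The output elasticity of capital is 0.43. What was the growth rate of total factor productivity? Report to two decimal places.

Labor's share = 1 − 0.43 = 0.57.
The capital stock: 0.43 × 7.1 = 3.053 pp.
Employment: 0.57 × 1.8 = 1.026 pp.
TFP growth = 8 − 4.079 = 3.921%.

Total factor productivity growth was 3.92%.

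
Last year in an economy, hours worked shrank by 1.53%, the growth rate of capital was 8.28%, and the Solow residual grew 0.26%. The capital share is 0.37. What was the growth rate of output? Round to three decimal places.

Output grew 2.360%.

Labor's share = 1 − 0.37 = 0.63.
Capital: 0.37 × 8.28 = 3.0636 pp.
Hours worked: 0.63 × (-1.53) = -0.9639 pp.
Output growth = 0.26 + 2.0997 = 2.3597%.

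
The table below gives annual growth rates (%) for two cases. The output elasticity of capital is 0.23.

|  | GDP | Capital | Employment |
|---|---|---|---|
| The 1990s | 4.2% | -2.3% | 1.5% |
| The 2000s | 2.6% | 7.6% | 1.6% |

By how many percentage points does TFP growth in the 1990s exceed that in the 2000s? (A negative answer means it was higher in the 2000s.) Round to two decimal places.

Labor's share = 1 − 0.23 = 0.77.
The 1990s: TFP = 4.2 + 0.529 − 1.155 = 3.574%.
The 2000s: TFP = 2.6 − 1.748 − 1.232 = -0.38%.
Difference = 3.574 − (-0.38) = 3.954 pp.

3.95 percentage points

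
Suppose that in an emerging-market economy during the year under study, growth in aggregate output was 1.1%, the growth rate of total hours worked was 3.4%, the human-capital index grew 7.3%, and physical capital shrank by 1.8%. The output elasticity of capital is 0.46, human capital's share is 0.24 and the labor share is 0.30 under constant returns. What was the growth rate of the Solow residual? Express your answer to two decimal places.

Labor's share = 1 − 0.46 − 0.24 = 0.3.
Physical capital: 0.46 × (-1.8) = -0.828 pp.
The human-capital index: 0.24 × 7.3 = 1.752 pp.
Total hours worked: 0.3 × 3.4 = 1.02 pp.
TFP growth = 1.1 − 1.944 = -0.844%.

-0.84%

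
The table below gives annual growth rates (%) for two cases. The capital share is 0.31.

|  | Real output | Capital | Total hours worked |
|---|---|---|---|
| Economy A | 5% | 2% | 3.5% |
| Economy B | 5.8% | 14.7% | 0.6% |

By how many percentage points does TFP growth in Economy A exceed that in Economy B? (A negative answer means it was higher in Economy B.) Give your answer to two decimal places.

Labor's share = 1 − 0.31 = 0.69.
Economy A: TFP = 5 − 0.62 − 2.415 = 1.965%.
Economy B: TFP = 5.8 − 4.557 − 0.414 = 0.829%.
Difference = 1.965 − (0.829) = 1.136 pp.

1.14 percentage points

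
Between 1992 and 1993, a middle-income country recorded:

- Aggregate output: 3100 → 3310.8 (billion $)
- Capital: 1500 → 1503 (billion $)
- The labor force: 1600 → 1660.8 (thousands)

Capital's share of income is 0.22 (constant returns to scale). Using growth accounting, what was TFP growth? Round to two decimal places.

Aggregate output growth = (3310.8 − 3100) / 3100 = 6.8%.
Capital growth = (1503 − 1500) / 1500 = 0.2%.
The labor force growth = (1660.8 − 1600) / 1600 = 3.8%.
Labor's share = 1 − 0.22 = 0.78.
Capital: 0.22 × 0.2 = 0.044 pp.
The labor force: 0.78 × 3.8 = 2.964 pp.
TFP growth = 6.8 − 3.008 = 3.792%.

TFP grew 3.79%.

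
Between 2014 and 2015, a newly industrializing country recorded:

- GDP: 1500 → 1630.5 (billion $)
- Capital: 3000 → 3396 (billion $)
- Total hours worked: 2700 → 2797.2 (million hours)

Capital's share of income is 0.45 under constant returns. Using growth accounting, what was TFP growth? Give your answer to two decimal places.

GDP growth = (1630.5 − 1500) / 1500 = 8.7%.
Capital growth = (3396 − 3000) / 3000 = 13.2%.
Total hours worked growth = (2797.2 − 2700) / 2700 = 3.6%.
Labor's share = 1 − 0.45 = 0.55.
Capital: 0.45 × 13.2 = 5.94 pp.
Total hours worked: 0.55 × 3.6 = 1.98 pp.
TFP growth = 8.7 − 7.92 = 0.78%.

TFP growth was 0.78%.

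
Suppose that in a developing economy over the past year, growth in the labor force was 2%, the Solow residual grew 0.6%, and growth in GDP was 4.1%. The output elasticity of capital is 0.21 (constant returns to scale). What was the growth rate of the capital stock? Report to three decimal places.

9.143%

Labor's share = 1 − 0.21 = 0.79.
gY = gA + 0.79×2 + 0.21×g.
0.21×g = 4.1 − 0.6 − 1.58 = 1.92.
g = 1.92 / 0.21 = 9.14286%.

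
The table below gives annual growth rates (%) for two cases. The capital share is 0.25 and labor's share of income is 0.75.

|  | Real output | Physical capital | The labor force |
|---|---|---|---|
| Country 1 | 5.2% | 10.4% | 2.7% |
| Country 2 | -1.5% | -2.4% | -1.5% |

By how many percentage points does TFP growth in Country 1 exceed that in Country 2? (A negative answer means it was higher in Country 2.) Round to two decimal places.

Labor's share = 1 − 0.25 = 0.75.
Country 1: TFP = 5.2 − 2.6 − 2.025 = 0.575%.
Country 2: TFP = -1.5 + 0.6 + 1.125 = 0.225%.
Difference = 0.575 − (0.225) = 0.35 pp.

0.35 percentage points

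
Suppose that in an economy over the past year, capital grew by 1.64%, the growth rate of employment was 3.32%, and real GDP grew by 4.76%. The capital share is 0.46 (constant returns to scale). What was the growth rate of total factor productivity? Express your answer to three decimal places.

Labor's share = 1 − 0.46 = 0.54.
Capital: 0.46 × 1.64 = 0.7544 pp.
Employment: 0.54 × 3.32 = 1.7928 pp.
TFP growth = 4.76 − 2.5472 = 2.2128%.

Total factor productivity grew 2.213%.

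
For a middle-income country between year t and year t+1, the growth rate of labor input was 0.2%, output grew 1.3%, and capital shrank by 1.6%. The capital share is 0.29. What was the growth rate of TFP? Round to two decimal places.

1.62%

Labor's share = 1 − 0.29 = 0.71.
Capital: 0.29 × (-1.6) = -0.464 pp.
Labor input: 0.71 × 0.2 = 0.142 pp.
TFP growth = 1.3 + 0.322 = 1.622%.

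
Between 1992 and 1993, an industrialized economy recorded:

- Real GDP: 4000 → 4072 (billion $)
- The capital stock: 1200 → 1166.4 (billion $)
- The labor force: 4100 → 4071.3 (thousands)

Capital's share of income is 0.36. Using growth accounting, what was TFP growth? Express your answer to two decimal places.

Real GDP growth = (4072 − 4000) / 4000 = 1.8%.
The capital stock growth = (1166.4 − 1200) / 1200 = -2.8%.
The labor force growth = (4071.3 − 4100) / 4100 = -0.7%.
Labor's share = 1 − 0.36 = 0.64.
The capital stock: 0.36 × (-2.8) = -1.008 pp.
The labor force: 0.64 × (-0.7) = -0.448 pp.
TFP growth = 1.8 + 1.456 = 3.256%.

3.26%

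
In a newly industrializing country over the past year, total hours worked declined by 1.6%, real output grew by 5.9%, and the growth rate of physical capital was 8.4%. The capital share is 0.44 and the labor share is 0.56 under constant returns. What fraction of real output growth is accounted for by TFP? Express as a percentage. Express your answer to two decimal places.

52.54%

Labor's share = 1 − 0.44 = 0.56.
Physical capital: 0.44 × 8.4 = 3.696 pp.
Total hours worked: 0.56 × (-1.6) = -0.896 pp.
TFP growth = 5.9 − 2.8 = 3.1%.
TFP share of growth = 3.1 / 5.9 × 100 = 52.5424%.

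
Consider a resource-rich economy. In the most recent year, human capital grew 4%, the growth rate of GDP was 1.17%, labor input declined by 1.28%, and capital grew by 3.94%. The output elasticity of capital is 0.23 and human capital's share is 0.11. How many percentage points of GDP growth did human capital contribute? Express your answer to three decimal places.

0.440 pp

Contribution = share × growth = 0.11 × 4 = 0.44 pp.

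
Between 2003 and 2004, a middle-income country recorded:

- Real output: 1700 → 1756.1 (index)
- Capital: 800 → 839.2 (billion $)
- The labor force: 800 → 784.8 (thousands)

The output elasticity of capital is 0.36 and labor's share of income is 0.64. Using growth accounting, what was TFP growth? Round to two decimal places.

2.75%

Real output growth = (1756.1 − 1700) / 1700 = 3.3%.
Capital growth = (839.2 − 800) / 800 = 4.9%.
The labor force growth = (784.8 − 800) / 800 = -1.9%.
Labor's share = 1 − 0.36 = 0.64.
Capital: 0.36 × 4.9 = 1.764 pp.
The labor force: 0.64 × (-1.9) = -1.216 pp.
TFP growth = 3.3 − 0.548 = 2.752%.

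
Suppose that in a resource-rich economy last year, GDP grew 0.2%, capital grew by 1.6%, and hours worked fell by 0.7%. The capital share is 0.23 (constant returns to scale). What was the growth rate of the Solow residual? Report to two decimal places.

Labor's share = 1 − 0.23 = 0.77.
Capital: 0.23 × 1.6 = 0.368 pp.
Hours worked: 0.77 × (-0.7) = -0.539 pp.
TFP growth = 0.2 + 0.171 = 0.371%.

0.37%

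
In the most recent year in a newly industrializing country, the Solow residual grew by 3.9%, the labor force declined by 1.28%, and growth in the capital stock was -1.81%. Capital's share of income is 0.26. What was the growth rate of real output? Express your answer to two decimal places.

Real output grew 2.48%.

Labor's share = 1 − 0.26 = 0.74.
The capital stock: 0.26 × (-1.81) = -0.4706 pp.
The labor force: 0.74 × (-1.28) = -0.9472 pp.
Output growth = 3.9 + (-1.4178) = 2.4822%.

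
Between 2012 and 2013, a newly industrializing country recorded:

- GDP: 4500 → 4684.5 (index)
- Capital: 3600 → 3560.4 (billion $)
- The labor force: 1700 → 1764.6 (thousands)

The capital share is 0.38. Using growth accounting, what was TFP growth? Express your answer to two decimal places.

GDP growth = (4684.5 − 4500) / 4500 = 4.1%.
Capital growth = (3560.4 − 3600) / 3600 = -1.1%.
The labor force growth = (1764.6 − 1700) / 1700 = 3.8%.
Labor's share = 1 − 0.38 = 0.62.
Capital: 0.38 × (-1.1) = -0.418 pp.
The labor force: 0.62 × 3.8 = 2.356 pp.
TFP growth = 4.1 − 1.938 = 2.162%.

TFP grew 2.16%.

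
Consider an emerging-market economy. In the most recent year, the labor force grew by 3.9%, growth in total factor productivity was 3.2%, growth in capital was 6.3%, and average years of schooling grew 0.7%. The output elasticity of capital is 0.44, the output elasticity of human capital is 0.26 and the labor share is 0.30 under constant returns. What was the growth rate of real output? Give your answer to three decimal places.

Real output grew 7.324%.

Labor's share = 1 − 0.44 − 0.26 = 0.3.
Capital: 0.44 × 6.3 = 2.772 pp.
Average years of schooling: 0.26 × 0.7 = 0.182 pp.
The labor force: 0.3 × 3.9 = 1.17 pp.
Output growth = 3.2 + 4.124 = 7.324%.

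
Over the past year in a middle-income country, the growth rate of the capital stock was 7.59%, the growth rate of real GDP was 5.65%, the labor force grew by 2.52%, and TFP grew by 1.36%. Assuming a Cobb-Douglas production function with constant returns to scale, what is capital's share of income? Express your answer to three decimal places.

0.349

gY = gA + α·gK + (1−α)·gL, so gY − gA − gL = α(gK − gL).
5.65 − 1.36 − 2.52 = α × (7.59 − 2.52).
1.77 = 5.07 α, so α = 0.34911.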